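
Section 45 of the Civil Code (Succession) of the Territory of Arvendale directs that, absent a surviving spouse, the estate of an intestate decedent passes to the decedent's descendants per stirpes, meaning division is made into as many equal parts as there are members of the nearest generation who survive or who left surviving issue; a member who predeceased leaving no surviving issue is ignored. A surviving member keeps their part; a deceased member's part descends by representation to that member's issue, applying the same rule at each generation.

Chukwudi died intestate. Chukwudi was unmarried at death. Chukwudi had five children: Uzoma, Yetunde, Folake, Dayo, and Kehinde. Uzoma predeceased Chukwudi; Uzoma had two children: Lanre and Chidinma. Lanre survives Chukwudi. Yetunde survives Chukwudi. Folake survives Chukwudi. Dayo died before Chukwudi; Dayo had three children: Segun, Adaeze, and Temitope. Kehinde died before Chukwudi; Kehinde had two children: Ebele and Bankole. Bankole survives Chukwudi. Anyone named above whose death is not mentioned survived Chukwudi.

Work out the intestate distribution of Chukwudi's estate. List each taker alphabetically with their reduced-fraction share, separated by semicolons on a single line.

There is no surviving spouse, so the entire estate passes to Chukwudi's descendants per stirpes.
The estate is divided into 5 equal shares of 1/5 among Uzoma, Yetunde, Folake, Dayo, Kehinde.
Uzoma predeceased; the 1/5 allotted to Uzoma's branch passes to Uzoma's issue by representation.
The 1/5 is divided into 2 equal shares of 1/10 among Lanre, Chidinma.
Lanre is living and takes 1/10.
Chidinma is living and takes 1/10.
Yetunde is living and takes 1/5.
Folake is living and takes 1/5.
Dayo predeceased; the 1/5 allotted to Dayo's branch passes to Dayo's issue by representation.
The 1/5 is divided into 3 equal shares of 1/15 among Segun, Adaeze, Temitope.
Segun is living and takes 1/15.
Adaeze is living and takes 1/15.
Temitope is living and takes 1/15.
Kehinde predeceased; the 1/5 allotted to Kehinde's branch passes to Kehinde's issue by representation.
The 1/5 is divided into 2 equal shares of 1/10 among Ebele, Bankole.
Ebele is living and takes 1/10.
Bankole is living and takes 1/10.

Adaeze 1/15; Bankole 1/10; Chidinma 1/10; Ebele 1/10; Folake 1/5; Lanre 1/10; Segun 1/15; Temitope 1/15; Yetunde 1/5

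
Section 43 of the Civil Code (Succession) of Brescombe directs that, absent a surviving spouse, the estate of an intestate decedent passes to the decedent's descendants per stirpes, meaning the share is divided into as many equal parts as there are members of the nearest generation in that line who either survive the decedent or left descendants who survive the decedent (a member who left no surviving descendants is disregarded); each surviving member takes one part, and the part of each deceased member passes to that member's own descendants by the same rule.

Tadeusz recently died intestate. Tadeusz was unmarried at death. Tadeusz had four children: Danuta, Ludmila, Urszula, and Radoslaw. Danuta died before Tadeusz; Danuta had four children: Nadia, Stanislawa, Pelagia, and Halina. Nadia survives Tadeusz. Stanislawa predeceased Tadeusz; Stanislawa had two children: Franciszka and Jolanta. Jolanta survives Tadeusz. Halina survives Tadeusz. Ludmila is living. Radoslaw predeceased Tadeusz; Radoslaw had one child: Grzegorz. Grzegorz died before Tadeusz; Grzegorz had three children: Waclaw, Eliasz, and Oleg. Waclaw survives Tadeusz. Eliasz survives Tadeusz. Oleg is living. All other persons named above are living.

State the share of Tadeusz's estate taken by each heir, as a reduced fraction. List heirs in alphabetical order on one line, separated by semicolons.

There is no surviving spouse, so the entire estate passes to Tadeusz's descendants per stirpes.
The estate is divided into 4 equal shares of 1/4 among Danuta, Ludmila, Urszula, Radoslaw.
Danuta predeceased; the 1/4 allotted to Danuta's branch passes to Danuta's issue by representation.
The 1/4 is divided into 4 equal shares of 1/16 among Nadia, Stanislawa, Pelagia, Halina.
Nadia is living and takes 1/16.
Stanislawa predeceased; the 1/16 allotted to Stanislawa's branch passes to Stanislawa's issue by representation.
The 1/16 is divided into 2 equal shares of 1/32 among Franciszka, Jolanta.
Franciszka is living and takes 1/32.
Jolanta is living and takes 1/32.
Pelagia is living and takes 1/16.
Halina is living and takes 1/16.
Ludmila is living and takes 1/4.
Urszula is living and takes 1/4.
Radoslaw predeceased; the 1/4 allotted to Radoslaw's branch passes to Radoslaw's issue by representation.
Grzegorz's line is the sole branch at this level, so the full 1/4 passes to Grzegorz's issue by representation.
The 1/4 is divided into 3 equal shares of 1/12 among Waclaw, Eliasz, Oleg.
Waclaw is living and takes 1/12.
Eliasz is living and takes 1/12.
Oleg is living and takes 1/12.

Eliasz 1/12; Franciszka 1/32; Halina 1/16; Jolanta 1/32; Ludmila 1/4; Nadia 1/16; Oleg 1/12; Pelagia 1/16; Urszula 1/4; Waclaw 1/12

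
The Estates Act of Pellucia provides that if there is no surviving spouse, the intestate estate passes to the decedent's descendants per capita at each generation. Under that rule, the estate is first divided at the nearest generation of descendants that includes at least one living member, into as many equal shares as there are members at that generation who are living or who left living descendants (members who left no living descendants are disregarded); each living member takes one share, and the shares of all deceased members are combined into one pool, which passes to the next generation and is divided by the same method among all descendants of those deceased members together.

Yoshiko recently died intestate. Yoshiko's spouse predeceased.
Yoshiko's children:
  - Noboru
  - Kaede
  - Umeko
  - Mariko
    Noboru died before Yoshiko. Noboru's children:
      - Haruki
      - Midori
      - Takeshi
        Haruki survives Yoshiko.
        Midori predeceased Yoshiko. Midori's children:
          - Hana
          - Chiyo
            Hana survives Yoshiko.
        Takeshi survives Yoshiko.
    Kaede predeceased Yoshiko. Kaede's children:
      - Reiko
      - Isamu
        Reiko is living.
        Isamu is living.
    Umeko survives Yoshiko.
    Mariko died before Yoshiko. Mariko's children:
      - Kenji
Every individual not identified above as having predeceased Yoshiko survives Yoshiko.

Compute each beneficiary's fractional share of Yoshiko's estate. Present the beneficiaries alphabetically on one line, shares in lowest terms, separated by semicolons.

There is no surviving spouse, so the entire estate passes to Yoshiko's descendants per capita at each generation.
At generation 1 (Noboru, Kaede, Umeko, Mariko) there are 4 shares of (1)/4 = 1/4 each.
Living: Umeko — each takes 1/4.
Deceased: Noboru, Kaede, and Mariko. Their combined 3/4 is pooled and carried to generation 2.
At generation 2 (Haruki, Midori, Takeshi, Reiko, Isamu, Kenji) there are 6 shares of (3/4)/6 = 1/8 each.
Living: Haruki, Takeshi, Reiko, Isamu, and Kenji — each takes 1/8.
Deceased: Midori. That 1/8 share is carried to generation 3.
At generation 3 (Hana, Chiyo) there are 2 shares of (1/8)/2 = 1/16 each.
Living: Hana and Chiyo — each takes 1/16.

Chiyo 1/16; Hana 1/16; Haruki 1/8; Isamu 1/8; Kenji 1/8; Reiko 1/8; Takeshi 1/8; Umeko 1/4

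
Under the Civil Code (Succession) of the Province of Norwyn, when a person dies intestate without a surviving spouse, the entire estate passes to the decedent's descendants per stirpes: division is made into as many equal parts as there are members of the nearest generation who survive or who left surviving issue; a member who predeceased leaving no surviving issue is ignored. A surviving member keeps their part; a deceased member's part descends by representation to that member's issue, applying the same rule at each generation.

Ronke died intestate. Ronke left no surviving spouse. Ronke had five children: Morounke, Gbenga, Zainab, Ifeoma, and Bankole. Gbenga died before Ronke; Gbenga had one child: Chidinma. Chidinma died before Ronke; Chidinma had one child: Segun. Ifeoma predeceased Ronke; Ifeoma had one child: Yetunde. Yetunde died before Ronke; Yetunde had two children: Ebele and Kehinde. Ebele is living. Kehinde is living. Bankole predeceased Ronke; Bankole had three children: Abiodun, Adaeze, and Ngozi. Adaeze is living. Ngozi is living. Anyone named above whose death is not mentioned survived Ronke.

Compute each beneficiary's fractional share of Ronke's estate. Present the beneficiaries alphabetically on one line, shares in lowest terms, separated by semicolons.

Abiodun 1/15; Adaeze 1/15; Ebele 1/10; Kehinde 1/10; Morounke 1/5; Ngozi 1/15; Segun 1/5; Zainab 1/5

There is no surviving spouse, so the entire estate passes to Ronke's descendants per stirpes.
The estate is divided into 5 equal shares of 1/5 among Morounke, Gbenga, Zainab, Ifeoma, Bankole.
Morounke is living and takes 1/5.
Gbenga predeceased; the 1/5 allotted to Gbenga's branch passes to Gbenga's issue by representation.
Chidinma's line is the sole branch at this level, so the full 1/5 passes to Chidinma's issue by representation.
Segun is the sole taker at this level and receives the full 1/5.
Zainab is living and takes 1/5.
Ifeoma predeceased; the 1/5 allotted to Ifeoma's branch passes to Ifeoma's issue by representation.
Yetunde's line is the sole branch at this level, so the full 1/5 passes to Yetunde's issue by representation.
The 1/5 is divided into 2 equal shares of 1/10 among Ebele, Kehinde.
Ebele is living and takes 1/10.
Kehinde is living and takes 1/10.
Bankole predeceased; the 1/5 allotted to Bankole's branch passes to Bankole's issue by representation.
The 1/5 is divided into 3 equal shares of 1/15 among Abiodun, Adaeze, Ngozi.
Abiodun is living and takes 1/15.
Adaeze is living and takes 1/15.
Ngozi is living and takes 1/15.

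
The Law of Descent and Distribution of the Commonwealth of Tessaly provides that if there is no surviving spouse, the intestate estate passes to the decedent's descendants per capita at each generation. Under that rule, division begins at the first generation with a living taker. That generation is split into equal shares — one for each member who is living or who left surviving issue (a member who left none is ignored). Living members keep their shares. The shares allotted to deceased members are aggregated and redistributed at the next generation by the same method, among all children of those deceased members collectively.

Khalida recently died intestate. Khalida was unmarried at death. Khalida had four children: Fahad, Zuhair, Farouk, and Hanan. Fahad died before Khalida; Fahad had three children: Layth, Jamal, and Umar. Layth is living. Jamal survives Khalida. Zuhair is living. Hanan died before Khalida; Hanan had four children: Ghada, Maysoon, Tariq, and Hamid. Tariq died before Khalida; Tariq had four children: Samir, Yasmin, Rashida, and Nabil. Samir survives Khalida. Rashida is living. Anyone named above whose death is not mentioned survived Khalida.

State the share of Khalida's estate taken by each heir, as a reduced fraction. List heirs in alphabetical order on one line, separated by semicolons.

Farouk 1/4; Ghada 1/14; Hamid 1/14; Jamal 1/14; Layth 1/14; Maysoon 1/14; Nabil 1/56; Rashida 1/56; Samir 1/56; Umar 1/14; Yasmin 1/56; Zuhair 1/4

There is no surviving spouse, so the entire estate passes to Khalida's descendants per capita at each generation.
At generation 1 (Fahad, Zuhair, Farouk, Hanan) there are 4 shares of (1)/4 = 1/4 each.
Living: Zuhair and Farouk — each takes 1/4.
Deceased: Fahad and Hanan. Their combined 1/2 is pooled and carried to generation 2.
At generation 2 (Layth, Jamal, Umar, Ghada, Maysoon, Tariq, Hamid) there are 7 shares of (1/2)/7 = 1/14 each.
Living: Layth, Jamal, Umar, Ghada, Maysoon, and Hamid — each takes 1/14.
Deceased: Tariq. That 1/14 share is carried to generation 3.
At generation 3 (Samir, Yasmin, Rashida, Nabil) there are 4 shares of (1/14)/4 = 1/56 each.
Living: Samir, Yasmin, Rashida, and Nabil — each takes 1/56.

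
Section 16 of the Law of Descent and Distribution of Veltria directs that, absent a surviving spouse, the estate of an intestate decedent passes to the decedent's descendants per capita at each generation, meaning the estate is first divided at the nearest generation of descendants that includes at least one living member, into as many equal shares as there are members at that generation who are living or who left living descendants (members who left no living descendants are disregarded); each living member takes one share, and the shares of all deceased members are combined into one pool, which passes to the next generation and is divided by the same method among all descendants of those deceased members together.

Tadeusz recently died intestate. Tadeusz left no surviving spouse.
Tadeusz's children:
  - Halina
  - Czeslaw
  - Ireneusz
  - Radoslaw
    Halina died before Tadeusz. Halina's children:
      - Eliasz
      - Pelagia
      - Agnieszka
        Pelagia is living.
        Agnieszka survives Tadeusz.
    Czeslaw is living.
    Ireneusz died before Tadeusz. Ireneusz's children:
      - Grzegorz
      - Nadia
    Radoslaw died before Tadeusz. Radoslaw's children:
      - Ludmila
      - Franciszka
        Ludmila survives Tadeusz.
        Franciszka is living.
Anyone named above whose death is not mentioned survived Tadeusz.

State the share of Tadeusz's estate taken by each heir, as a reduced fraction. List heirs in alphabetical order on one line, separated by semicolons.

Agnieszka 3/28; Czeslaw 1/4; Eliasz 3/28; Franciszka 3/28; Grzegorz 3/28; Ludmila 3/28; Nadia 3/28; Pelagia 3/28

There is no surviving spouse, so the entire estate passes to Tadeusz's descendants per capita at each generation.
At generation 1 (Halina, Czeslaw, Ireneusz, Radoslaw) there are 4 shares of (1)/4 = 1/4 each.
Living: Czeslaw — each takes 1/4.
Deceased: Halina, Ireneusz, and Radoslaw. Their combined 3/4 is pooled and carried to generation 2.
At generation 2 (Eliasz, Pelagia, Agnieszka, Grzegorz, Nadia, Ludmila, Franciszka) there are 7 shares of (3/4)/7 = 3/28 each.
Living: Eliasz, Pelagia, Agnieszka, Grzegorz, Nadia, Ludmila, and Franciszka — each takes 3/28.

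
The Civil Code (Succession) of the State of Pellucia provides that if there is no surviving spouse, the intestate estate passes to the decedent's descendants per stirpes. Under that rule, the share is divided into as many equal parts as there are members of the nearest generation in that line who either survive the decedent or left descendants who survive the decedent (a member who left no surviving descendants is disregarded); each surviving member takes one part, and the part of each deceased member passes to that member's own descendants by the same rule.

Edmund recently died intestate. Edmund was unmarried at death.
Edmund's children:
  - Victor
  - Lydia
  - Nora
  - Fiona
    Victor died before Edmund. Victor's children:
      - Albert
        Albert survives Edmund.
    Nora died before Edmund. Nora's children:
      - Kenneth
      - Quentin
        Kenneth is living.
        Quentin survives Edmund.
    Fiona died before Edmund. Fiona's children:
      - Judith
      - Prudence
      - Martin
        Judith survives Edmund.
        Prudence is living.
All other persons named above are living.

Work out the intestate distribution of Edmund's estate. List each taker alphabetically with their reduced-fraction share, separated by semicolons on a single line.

There is no surviving spouse, so the entire estate passes to Edmund's descendants per stirpes.
The estate is divided into 4 equal shares of 1/4 among Victor, Lydia, Nora, Fiona.
Victor predeceased; the 1/4 allotted to Victor's branch passes to Victor's issue by representation.
Albert is the sole taker at this level and receives the full 1/4.
Lydia is living and takes 1/4.
Nora predeceased; the 1/4 allotted to Nora's branch passes to Nora's issue by representation.
The 1/4 is divided into 2 equal shares of 1/8 among Kenneth, Quentin.
Kenneth is living and takes 1/8.
Quentin is living and takes 1/8.
Fiona predeceased; the 1/4 allotted to Fiona's branch passes to Fiona's issue by representation.
The 1/4 is divided into 3 equal shares of 1/12 among Judith, Prudence, Martin.
Judith is living and takes 1/12.
Prudence is living and takes 1/12.
Martin is living and takes 1/12.

Albert 1/4; Judith 1/12; Kenneth 1/8; Lydia 1/4; Martin 1/12; Prudence 1/12; Quentin 1/8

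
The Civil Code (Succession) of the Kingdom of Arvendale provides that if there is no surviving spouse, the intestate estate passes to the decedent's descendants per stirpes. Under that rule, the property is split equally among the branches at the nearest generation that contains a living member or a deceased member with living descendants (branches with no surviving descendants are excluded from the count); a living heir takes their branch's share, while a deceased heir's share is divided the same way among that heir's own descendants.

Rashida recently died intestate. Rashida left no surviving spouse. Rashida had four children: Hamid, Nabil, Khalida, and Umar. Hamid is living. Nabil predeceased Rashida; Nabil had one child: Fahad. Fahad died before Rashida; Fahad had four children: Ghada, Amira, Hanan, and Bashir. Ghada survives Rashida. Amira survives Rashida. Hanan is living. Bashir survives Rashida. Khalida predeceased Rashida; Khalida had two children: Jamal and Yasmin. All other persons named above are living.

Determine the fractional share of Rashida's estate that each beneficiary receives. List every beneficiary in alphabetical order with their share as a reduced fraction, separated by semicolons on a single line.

Amira 1/16; Bashir 1/16; Ghada 1/16; Hamid 1/4; Hanan 1/16; Jamal 1/8; Umar 1/4; Yasmin 1/8

There is no surviving spouse, so the entire estate passes to Rashida's descendants per stirpes.
The estate is divided into 4 equal shares of 1/4 among Hamid, Nabil, Khalida, Umar.
Hamid is living and takes 1/4.
Nabil predeceased; the 1/4 allotted to Nabil's branch passes to Nabil's issue by representation.
Fahad's line is the sole branch at this level, so the full 1/4 passes to Fahad's issue by representation.
The 1/4 is divided into 4 equal shares of 1/16 among Ghada, Amira, Hanan, Bashir.
Ghada is living and takes 1/16.
Amira is living and takes 1/16.
Hanan is living and takes 1/16.
Bashir is living and takes 1/16.
Khalida predeceased; the 1/4 allotted to Khalida's branch passes to Khalida's issue by representation.
The 1/4 is divided into 2 equal shares of 1/8 among Jamal, Yasmin.
Jamal is living and takes 1/8.
Yasmin is living and takes 1/8.
Umar is living and takes 1/4.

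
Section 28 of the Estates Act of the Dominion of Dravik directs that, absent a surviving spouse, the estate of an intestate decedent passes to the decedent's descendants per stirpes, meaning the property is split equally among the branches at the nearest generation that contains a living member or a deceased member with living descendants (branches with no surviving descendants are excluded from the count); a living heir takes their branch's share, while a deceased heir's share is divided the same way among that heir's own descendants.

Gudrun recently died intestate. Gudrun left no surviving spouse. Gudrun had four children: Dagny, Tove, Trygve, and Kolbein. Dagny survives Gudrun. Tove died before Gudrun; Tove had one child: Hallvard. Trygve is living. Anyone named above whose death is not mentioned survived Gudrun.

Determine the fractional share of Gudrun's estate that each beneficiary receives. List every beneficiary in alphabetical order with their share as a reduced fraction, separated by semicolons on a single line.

Dagny 1/4; Hallvard 1/4; Kolbein 1/4; Trygve 1/4

There is no surviving spouse, so the entire estate passes to Gudrun's descendants per stirpes.
The estate is divided into 4 equal shares of 1/4 among Dagny, Tove, Trygve, Kolbein.
Dagny is living and takes 1/4.
Tove predeceased; the 1/4 allotted to Tove's branch passes to Tove's issue by representation.
Hallvard is the sole taker at this level and receives the full 1/4.
Trygve is living and takes 1/4.
Kolbein is living and takes 1/4.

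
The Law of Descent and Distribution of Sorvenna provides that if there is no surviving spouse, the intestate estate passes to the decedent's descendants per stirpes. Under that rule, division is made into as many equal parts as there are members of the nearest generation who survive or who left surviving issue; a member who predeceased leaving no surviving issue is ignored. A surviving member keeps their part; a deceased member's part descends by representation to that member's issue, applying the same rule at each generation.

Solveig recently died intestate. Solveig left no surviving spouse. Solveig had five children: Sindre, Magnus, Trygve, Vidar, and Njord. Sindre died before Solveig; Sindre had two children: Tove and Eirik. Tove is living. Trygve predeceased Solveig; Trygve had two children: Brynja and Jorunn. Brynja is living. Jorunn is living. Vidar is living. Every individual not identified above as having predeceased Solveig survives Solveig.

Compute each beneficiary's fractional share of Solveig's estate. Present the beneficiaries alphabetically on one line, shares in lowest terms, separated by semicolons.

Brynja 1/10; Eirik 1/10; Jorunn 1/10; Magnus 1/5; Njord 1/5; Tove 1/10; Vidar 1/5

There is no surviving spouse, so the entire estate passes to Solveig's descendants per stirpes.
The estate is divided into 5 equal shares of 1/5 among Sindre, Magnus, Trygve, Vidar, Njord.
Sindre predeceased; the 1/5 allotted to Sindre's branch passes to Sindre's issue by representation.
The 1/5 is divided into 2 equal shares of 1/10 among Tove, Eirik.
Tove is living and takes 1/10.
Eirik is living and takes 1/10.
Magnus is living and takes 1/5.
Trygve predeceased; the 1/5 allotted to Trygve's branch passes to Trygve's issue by representation.
The 1/5 is divided into 2 equal shares of 1/10 among Brynja, Jorunn.
Brynja is living and takes 1/10.
Jorunn is living and takes 1/10.
Vidar is living and takes 1/5.
Njord is living and takes 1/5.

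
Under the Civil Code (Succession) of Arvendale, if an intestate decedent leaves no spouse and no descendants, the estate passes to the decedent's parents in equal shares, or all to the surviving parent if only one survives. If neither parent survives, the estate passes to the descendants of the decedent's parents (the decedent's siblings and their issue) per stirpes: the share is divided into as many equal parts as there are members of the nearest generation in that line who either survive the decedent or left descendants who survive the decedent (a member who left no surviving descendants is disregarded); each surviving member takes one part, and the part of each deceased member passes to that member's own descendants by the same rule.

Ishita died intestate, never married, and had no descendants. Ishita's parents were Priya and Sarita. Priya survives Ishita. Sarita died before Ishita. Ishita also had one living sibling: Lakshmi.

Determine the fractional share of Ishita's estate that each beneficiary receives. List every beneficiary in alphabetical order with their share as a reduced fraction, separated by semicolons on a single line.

Priya 1

Only one parent, Priya, survives, so Priya takes the entire estate. The siblings take nothing because a surviving parent has priority.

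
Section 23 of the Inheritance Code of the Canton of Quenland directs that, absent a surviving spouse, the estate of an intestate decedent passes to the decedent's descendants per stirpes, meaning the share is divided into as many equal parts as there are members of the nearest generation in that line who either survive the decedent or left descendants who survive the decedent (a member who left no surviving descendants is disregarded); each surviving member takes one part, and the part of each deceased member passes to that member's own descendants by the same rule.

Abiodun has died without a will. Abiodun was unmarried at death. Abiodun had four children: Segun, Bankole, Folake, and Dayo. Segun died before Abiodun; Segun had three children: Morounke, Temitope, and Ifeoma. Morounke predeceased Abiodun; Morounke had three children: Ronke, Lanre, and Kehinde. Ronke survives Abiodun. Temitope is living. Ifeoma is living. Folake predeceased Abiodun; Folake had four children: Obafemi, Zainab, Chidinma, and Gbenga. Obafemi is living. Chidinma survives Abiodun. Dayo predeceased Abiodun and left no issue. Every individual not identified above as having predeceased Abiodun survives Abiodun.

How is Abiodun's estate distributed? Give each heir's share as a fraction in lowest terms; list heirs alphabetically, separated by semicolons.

There is no surviving spouse, so the entire estate passes to Abiodun's descendants per stirpes.
Dayo left no surviving issue, so that branch lapses and is disregarded.
The estate is divided into 3 equal shares of 1/3 among Segun, Bankole, Folake.
Segun predeceased; the 1/3 allotted to Segun's branch passes to Segun's issue by representation.
The 1/3 is divided into 3 equal shares of 1/9 among Morounke, Temitope, Ifeoma.
Morounke predeceased; the 1/9 allotted to Morounke's branch passes to Morounke's issue by representation.
The 1/9 is divided into 3 equal shares of 1/27 among Ronke, Lanre, Kehinde.
Ronke is living and takes 1/27.
Lanre is living and takes 1/27.
Kehinde is living and takes 1/27.
Temitope is living and takes 1/9.
Ifeoma is living and takes 1/9.
Bankole is living and takes 1/3.
Folake predeceased; the 1/3 allotted to Folake's branch passes to Folake's issue by representation.
The 1/3 is divided into 4 equal shares of 1/12 among Obafemi, Zainab, Chidinma, Gbenga.
Obafemi is living and takes 1/12.
Zainab is living and takes 1/12.
Chidinma is living and takes 1/12.
Gbenga is living and takes 1/12.

Bankole 1/3; Chidinma 1/12; Gbenga 1/12; Ifeoma 1/9; Kehinde 1/27; Lanre 1/27; Obafemi 1/12; Ronke 1/27; Temitope 1/9; Zainab 1/12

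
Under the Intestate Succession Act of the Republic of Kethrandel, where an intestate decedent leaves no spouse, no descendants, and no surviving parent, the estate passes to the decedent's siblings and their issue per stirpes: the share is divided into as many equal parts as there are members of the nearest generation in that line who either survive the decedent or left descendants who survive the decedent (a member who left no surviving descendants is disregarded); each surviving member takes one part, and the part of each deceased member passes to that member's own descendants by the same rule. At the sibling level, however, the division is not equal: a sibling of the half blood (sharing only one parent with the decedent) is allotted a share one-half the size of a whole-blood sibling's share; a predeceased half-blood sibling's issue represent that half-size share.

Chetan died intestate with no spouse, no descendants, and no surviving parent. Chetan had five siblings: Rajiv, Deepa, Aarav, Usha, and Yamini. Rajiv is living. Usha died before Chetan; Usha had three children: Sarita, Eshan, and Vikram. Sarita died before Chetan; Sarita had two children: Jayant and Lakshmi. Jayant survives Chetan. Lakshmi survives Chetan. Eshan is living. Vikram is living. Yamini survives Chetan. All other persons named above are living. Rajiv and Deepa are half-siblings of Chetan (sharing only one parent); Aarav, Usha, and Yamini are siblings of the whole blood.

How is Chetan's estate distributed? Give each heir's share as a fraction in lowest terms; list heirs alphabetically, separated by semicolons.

Aarav 1/4; Deepa 1/8; Eshan 1/12; Jayant 1/24; Lakshmi 1/24; Rajiv 1/8; Vikram 1/12; Yamini 1/4

No spouse, descendants, or parent survives, so the estate passes to Chetan's siblings per stirpes.
Half-blood siblings count for one-half the weight of whole-blood siblings at the initial division.
Dividing 1 in proportion to weights (total weight 4): Rajiv (weight 1/2) → 1/8; Deepa (weight 1/2) → 1/8; Aarav (weight 1) → 1/4; Usha (weight 1) → 1/4; Yamini (weight 1) → 1/4.
Rajiv is living and takes 1/8.
Deepa is living and takes 1/8.
Aarav is living and takes 1/4.
Usha predeceased; the 1/4 allotted to Usha's branch passes to Usha's issue by representation.
The 1/4 is divided into 3 equal shares of 1/12 among Sarita, Eshan, Vikram.
Sarita predeceased; the 1/12 allotted to Sarita's branch passes to Sarita's issue by representation.
The 1/12 is divided into 2 equal shares of 1/24 among Jayant, Lakshmi.
Jayant is living and takes 1/24.
Lakshmi is living and takes 1/24.
Eshan is living and takes 1/12.
Vikram is living and takes 1/12.
Yamini is living and takes 1/4.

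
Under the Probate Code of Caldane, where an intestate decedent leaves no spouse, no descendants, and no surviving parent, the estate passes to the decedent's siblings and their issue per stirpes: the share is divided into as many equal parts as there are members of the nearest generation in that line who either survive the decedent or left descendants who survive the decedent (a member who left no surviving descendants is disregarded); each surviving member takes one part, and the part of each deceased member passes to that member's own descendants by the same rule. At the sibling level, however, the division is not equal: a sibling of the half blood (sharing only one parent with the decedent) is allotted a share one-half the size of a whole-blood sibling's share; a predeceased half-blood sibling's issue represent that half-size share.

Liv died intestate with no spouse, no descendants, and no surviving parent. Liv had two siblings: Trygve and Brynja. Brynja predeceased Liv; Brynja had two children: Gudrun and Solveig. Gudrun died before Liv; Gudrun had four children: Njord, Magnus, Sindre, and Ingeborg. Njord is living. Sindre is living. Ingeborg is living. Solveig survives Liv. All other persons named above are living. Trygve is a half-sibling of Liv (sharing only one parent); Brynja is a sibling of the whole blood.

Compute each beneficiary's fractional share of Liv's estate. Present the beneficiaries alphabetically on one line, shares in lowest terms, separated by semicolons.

No spouse, descendants, or parent survives, so the estate passes to Liv's siblings per stirpes.
Half-blood siblings count for one-half the weight of whole-blood siblings at the initial division.
Dividing 1 in proportion to weights (total weight 3/2): Trygve (weight 1/2) → 1/3; Brynja (weight 1) → 2/3.
Trygve is living and takes 1/3.
Brynja predeceased; the 2/3 allotted to Brynja's branch passes to Brynja's issue by representation.
The 2/3 is divided into 2 equal shares of 1/3 among Gudrun, Solveig.
Gudrun predeceased; the 1/3 allotted to Gudrun's branch passes to Gudrun's issue by representation.
The 1/3 is divided into 4 equal shares of 1/12 among Njord, Magnus, Sindre, Ingeborg.
Njord is living and takes 1/12.
Magnus is living and takes 1/12.
Sindre is living and takes 1/12.
Ingeborg is living and takes 1/12.
Solveig is living and takes 1/3.

Ingeborg 1/12; Magnus 1/12; Njord 1/12; Sindre 1/12; Solveig 1/3; Trygve 1/3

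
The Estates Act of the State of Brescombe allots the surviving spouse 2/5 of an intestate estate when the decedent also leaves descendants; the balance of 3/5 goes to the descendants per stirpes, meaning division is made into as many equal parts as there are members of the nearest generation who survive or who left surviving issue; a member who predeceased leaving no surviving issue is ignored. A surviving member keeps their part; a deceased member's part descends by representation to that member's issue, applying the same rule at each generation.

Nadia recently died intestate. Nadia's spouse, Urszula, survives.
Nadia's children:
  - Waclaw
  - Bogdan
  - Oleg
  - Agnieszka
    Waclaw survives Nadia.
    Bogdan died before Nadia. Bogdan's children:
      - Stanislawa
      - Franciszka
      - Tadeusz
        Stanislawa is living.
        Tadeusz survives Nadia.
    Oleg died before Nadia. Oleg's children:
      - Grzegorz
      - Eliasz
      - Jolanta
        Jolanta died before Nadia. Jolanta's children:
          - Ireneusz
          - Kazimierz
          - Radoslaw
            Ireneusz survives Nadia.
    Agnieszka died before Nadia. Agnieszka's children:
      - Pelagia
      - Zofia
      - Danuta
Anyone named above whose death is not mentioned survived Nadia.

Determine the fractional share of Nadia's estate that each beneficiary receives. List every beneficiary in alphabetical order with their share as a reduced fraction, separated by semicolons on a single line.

Danuta 1/20; Eliasz 1/20; Franciszka 1/20; Grzegorz 1/20; Ireneusz 1/60; Kazimierz 1/60; Pelagia 1/20; Radoslaw 1/60; Stanislawa 1/20; Tadeusz 1/20; Urszula 2/5; Waclaw 3/20; Zofia 1/20

Urszula, as surviving spouse, takes 2/5.
The remaining 3/5 passes to Nadia's descendants per stirpes.
The 3/5 is divided into 4 equal shares of 3/20 among Waclaw, Bogdan, Oleg, Agnieszka.
Waclaw is living and takes 3/20.
Bogdan predeceased; the 3/20 allotted to Bogdan's branch passes to Bogdan's issue by representation.
The 3/20 is divided into 3 equal shares of 1/20 among Stanislawa, Franciszka, Tadeusz.
Stanislawa is living and takes 1/20.
Franciszka is living and takes 1/20.
Tadeusz is living and takes 1/20.
Oleg predeceased; the 3/20 allotted to Oleg's branch passes to Oleg's issue by representation.
The 3/20 is divided into 3 equal shares of 1/20 among Grzegorz, Eliasz, Jolanta.
Grzegorz is living and takes 1/20.
Eliasz is living and takes 1/20.
Jolanta predeceased; the 1/20 allotted to Jolanta's branch passes to Jolanta's issue by representation.
The 1/20 is divided into 3 equal shares of 1/60 among Ireneusz, Kazimierz, Radoslaw.
Ireneusz is living and takes 1/60.
Kazimierz is living and takes 1/60.
Radoslaw is living and takes 1/60.
Agnieszka predeceased; the 3/20 allotted to Agnieszka's branch passes to Agnieszka's issue by representation.
The 3/20 is divided into 3 equal shares of 1/20 among Pelagia, Zofia, Danuta.
Pelagia is living and takes 1/20.
Zofia is living and takes 1/20.
Danuta is living and takes 1/20.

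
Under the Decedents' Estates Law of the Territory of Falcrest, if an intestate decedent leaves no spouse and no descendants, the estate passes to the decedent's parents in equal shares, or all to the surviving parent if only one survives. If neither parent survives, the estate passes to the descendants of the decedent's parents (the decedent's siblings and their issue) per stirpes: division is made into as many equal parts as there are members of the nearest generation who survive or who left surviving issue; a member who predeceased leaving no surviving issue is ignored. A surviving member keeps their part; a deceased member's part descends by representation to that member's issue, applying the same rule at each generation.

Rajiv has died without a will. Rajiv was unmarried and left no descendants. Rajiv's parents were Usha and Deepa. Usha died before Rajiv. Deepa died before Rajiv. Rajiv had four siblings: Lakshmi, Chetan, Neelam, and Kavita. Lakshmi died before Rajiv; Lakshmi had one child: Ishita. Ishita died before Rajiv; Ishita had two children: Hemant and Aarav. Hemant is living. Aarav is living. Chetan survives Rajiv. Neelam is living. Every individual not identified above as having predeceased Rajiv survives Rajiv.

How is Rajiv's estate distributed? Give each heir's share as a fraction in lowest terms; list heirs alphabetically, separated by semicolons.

Neither parent survives and there are no descendants, so the estate passes to Rajiv's siblings and their issue per stirpes.
The estate is divided into 4 equal shares of 1/4 among Lakshmi, Chetan, Neelam, Kavita.
Lakshmi predeceased; the 1/4 allotted to Lakshmi's branch passes to Lakshmi's issue by representation.
Ishita's line is the sole branch at this level, so the full 1/4 passes to Ishita's issue by representation.
The 1/4 is divided into 2 equal shares of 1/8 among Hemant, Aarav.
Hemant is living and takes 1/8.
Aarav is living and takes 1/8.
Chetan is living and takes 1/4.
Neelam is living and takes 1/4.
Kavita is living and takes 1/4.

Aarav 1/8; Chetan 1/4; Hemant 1/8; Kavita 1/4; Neelam 1/4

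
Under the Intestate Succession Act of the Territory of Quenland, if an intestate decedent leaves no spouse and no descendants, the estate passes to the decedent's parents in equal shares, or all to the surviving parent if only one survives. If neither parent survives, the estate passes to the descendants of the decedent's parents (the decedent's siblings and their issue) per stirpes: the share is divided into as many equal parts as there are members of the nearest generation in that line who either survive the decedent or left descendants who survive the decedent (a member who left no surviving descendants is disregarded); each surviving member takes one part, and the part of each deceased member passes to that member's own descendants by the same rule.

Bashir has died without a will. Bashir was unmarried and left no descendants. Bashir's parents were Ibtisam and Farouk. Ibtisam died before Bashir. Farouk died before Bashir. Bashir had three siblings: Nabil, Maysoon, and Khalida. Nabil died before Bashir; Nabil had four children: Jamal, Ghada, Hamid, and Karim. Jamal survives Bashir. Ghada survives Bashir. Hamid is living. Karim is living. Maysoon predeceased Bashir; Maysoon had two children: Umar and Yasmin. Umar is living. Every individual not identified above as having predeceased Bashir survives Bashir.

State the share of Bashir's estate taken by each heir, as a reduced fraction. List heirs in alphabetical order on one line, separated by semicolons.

Ghada 1/12; Hamid 1/12; Jamal 1/12; Karim 1/12; Khalida 1/3; Umar 1/6; Yasmin 1/6

Neither parent survives and there are no descendants, so the estate passes to Bashir's siblings and their issue per stirpes.
The estate is divided into 3 equal shares of 1/3 among Nabil, Maysoon, Khalida.
Nabil predeceased; the 1/3 allotted to Nabil's branch passes to Nabil's issue by representation.
The 1/3 is divided into 4 equal shares of 1/12 among Jamal, Ghada, Hamid, Karim.
Jamal is living and takes 1/12.
Ghada is living and takes 1/12.
Hamid is living and takes 1/12.
Karim is living and takes 1/12.
Maysoon predeceased; the 1/3 allotted to Maysoon's branch passes to Maysoon's issue by representation.
The 1/3 is divided into 2 equal shares of 1/6 among Umar, Yasmin.
Umar is living and takes 1/6.
Yasmin is living and takes 1/6.
Khalida is living and takes 1/3.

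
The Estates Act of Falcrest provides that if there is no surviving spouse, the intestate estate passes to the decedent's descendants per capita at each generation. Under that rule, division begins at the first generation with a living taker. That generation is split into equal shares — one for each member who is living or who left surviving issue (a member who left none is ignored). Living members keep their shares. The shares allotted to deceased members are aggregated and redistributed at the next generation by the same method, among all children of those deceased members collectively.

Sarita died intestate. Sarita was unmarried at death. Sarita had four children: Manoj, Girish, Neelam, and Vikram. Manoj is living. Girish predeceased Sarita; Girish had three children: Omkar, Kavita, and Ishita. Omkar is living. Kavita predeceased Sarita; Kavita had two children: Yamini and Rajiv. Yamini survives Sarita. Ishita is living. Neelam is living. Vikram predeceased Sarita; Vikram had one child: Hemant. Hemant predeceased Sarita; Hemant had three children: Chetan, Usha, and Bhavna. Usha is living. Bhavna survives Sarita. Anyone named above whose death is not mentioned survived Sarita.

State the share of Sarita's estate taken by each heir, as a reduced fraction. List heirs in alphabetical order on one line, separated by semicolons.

Bhavna 1/20; Chetan 1/20; Ishita 1/8; Manoj 1/4; Neelam 1/4; Omkar 1/8; Rajiv 1/20; Usha 1/20; Yamini 1/20

There is no surviving spouse, so the entire estate passes to Sarita's descendants per capita at each generation.
At generation 1 (Manoj, Girish, Neelam, Vikram) there are 4 shares of (1)/4 = 1/4 each.
Living: Manoj and Neelam — each takes 1/4.
Deceased: Girish and Vikram. Their combined 1/2 is pooled and carried to generation 2.
At generation 2 (Omkar, Kavita, Ishita, Hemant) there are 4 shares of (1/2)/4 = 1/8 each.
Living: Omkar and Ishita — each takes 1/8.
Deceased: Kavita and Hemant. Their combined 1/4 is pooled and carried to generation 3.
At generation 3 (Yamini, Rajiv, Chetan, Usha, Bhavna) there are 5 shares of (1/4)/5 = 1/20 each.
Living: Yamini, Rajiv, Chetan, Usha, and Bhavna — each takes 1/20.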